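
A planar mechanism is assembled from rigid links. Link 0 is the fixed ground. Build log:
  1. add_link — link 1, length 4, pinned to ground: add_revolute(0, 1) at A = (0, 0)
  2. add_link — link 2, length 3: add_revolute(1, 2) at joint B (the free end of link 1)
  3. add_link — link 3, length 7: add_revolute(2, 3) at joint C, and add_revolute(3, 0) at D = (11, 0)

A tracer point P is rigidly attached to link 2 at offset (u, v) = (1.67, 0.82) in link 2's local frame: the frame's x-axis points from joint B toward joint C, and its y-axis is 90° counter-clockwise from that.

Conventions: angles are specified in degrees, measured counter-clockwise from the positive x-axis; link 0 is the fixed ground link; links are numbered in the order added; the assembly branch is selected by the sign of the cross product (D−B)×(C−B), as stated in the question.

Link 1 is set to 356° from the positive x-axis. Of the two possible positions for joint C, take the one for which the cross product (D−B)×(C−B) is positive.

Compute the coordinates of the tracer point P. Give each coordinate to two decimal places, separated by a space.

A=(0,0), D=(11.00,0)
B = A + 4.00·(cos356°, sin356°) = (3.9903, -0.2790)
|BD| = 7.0153
circle(B,3.00) ∩ circle(D,7.00): a=0.6567, h=2.9272
  candidates: C₊=(4.5300,2.6720) cross=20.535; C₋=(4.7629,-3.1778) cross=-20.535
  branch + wants cross > 0 → take C=(4.5300,2.6720) (cross=20.535)
ex = (C−B)/|BC| = (0.1799,0.9837); ey = (-0.9837,0.1799)
P = B + 1.67·ex + 0.82·ey = (3.4841,1.5113)

3.48 1.51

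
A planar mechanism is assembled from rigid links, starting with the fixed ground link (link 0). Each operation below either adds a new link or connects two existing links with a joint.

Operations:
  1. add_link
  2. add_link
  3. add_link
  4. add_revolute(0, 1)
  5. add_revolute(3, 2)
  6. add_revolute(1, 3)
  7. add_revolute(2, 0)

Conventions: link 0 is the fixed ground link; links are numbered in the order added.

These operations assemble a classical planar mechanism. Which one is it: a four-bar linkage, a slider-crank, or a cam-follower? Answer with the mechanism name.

links: 4 (incl. ground); joints: 4 revolute, 0 prismatic, 0 higher (cam) pair, forming one closed loop
4 links in a single 4R loop → four-bar linkage

four-bar linkage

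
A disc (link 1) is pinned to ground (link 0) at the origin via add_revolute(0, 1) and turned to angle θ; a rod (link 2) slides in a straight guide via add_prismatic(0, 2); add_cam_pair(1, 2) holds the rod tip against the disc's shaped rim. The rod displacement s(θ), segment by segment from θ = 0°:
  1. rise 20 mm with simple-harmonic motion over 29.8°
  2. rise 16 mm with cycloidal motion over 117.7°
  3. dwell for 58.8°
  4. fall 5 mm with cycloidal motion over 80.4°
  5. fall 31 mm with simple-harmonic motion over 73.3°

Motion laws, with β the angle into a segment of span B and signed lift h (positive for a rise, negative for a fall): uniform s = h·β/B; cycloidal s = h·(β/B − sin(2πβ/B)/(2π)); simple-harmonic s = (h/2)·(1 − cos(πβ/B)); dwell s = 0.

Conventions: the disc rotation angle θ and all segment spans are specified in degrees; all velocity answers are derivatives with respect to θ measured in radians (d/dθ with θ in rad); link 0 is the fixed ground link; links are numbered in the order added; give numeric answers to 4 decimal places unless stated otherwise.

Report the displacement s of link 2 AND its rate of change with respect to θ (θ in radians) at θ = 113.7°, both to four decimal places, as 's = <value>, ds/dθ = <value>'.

segment 1 (0° to 29.8°, simple-harmonic, h = 20) is passed completely: s = 0.0000 + (20) = 20.0000
θ = 113.7° falls in segment 2 (29.8° to 147.5°, cycloidal, h = 16): β = 113.7 − 29.8 = 83.9°, B = 117.7°; Δs = 16·(0.7128 − sin(2π·0.7128)/(2π)) = 13.8826; s = 20.0000 + 13.8826 = 33.8826
velocity in seg [29.8°–147.5°] (cycloidal), θ in radians: β = 83.9° = 1.4643 rad, B = 117.7° = 2.0543 rad; ds/dθ = (h/B)(1 − cos(2πβ/B)) = (16/2.0543)(1 − cos(2π·0.7128)) = 9.591292 mm/rad

s = 33.8826, ds/dθ = 9.5913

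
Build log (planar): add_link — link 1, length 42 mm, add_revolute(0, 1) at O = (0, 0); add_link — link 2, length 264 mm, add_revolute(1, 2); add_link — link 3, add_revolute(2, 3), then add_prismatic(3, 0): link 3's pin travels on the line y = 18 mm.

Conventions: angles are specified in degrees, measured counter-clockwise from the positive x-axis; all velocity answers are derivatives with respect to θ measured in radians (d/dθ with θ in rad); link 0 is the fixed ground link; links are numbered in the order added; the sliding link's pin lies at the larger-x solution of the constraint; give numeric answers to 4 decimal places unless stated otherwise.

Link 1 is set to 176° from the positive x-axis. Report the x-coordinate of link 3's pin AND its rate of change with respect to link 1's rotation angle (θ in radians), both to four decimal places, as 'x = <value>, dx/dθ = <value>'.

geometry: r = 42 mm, L = 264 mm, e = 18 mm
crank pin P = (r cos θ, r sin θ) = (-41.897690, 2.929772)
h = r sin θ − e = 2.929772 − 18 = -15.070228
x = r cos θ + √(L² − h²) = -41.897690 + 263.569513 = 221.671823
dx/dθ = −r sin θ − h·r cos θ/√(L² − h²) (θ in radians; h = -15.070228) = -5.325374

x = 221.6718, dx/dθ = -5.3254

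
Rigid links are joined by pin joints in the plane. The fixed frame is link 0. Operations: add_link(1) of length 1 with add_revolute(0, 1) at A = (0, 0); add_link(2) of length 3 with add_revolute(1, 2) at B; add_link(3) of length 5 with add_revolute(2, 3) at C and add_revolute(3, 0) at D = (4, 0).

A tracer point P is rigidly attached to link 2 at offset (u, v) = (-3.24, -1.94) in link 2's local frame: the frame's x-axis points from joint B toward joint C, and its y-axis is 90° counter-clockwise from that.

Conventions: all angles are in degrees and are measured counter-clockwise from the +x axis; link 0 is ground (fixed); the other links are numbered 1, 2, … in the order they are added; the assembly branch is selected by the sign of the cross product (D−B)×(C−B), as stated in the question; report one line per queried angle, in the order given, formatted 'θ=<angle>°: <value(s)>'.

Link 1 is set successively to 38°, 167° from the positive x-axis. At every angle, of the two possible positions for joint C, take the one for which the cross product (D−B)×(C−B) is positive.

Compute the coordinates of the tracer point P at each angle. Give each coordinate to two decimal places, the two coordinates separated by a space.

A=(0,0), D=(4.00,0)
θ=38°: B = A + 1.00·(cos38°, sin38°) = (0.7880, 0.6157)
θ=38°: |BD| = 3.2705
θ=38°: circle(B,3.00) ∩ circle(D,5.00): a=-0.8109, h=2.8883
θ=38°:   candidates: C₊=(0.5353,3.6050) cross=9.446; C₋=(-0.5521,-2.0684) cross=-9.446
θ=38°:   branch + wants cross > 0 → take C=(0.5353,3.6050) (cross=9.446)
θ=38°: ex = (C−B)/|BC| = (-0.0842,0.9964); ey = (-0.9964,-0.0842)
θ=38°: P = B + -3.24·ex + -1.94·ey = (2.9940,-2.4494)
θ=167°: B = A + 1.00·(cos167°, sin167°) = (-0.9744, 0.2250)
θ=167°: |BD| = 4.9795
θ=167°: circle(B,3.00) ∩ circle(D,5.00): a=0.8831, h=2.8671
θ=167°:   candidates: C₊=(0.0374,3.0492) cross=14.276; C₋=(-0.2217,-2.6791) cross=-14.276
θ=167°:   branch + wants cross > 0 → take C=(0.0374,3.0492) (cross=14.276)
θ=167°: ex = (C−B)/|BC| = (0.3372,0.9414); ey = (-0.9414,0.3372)
θ=167°: P = B + -3.24·ex + -1.94·ey = (-0.2407,-3.4795)

θ=38°: 2.99 -2.45
θ=167°: -0.24 -3.48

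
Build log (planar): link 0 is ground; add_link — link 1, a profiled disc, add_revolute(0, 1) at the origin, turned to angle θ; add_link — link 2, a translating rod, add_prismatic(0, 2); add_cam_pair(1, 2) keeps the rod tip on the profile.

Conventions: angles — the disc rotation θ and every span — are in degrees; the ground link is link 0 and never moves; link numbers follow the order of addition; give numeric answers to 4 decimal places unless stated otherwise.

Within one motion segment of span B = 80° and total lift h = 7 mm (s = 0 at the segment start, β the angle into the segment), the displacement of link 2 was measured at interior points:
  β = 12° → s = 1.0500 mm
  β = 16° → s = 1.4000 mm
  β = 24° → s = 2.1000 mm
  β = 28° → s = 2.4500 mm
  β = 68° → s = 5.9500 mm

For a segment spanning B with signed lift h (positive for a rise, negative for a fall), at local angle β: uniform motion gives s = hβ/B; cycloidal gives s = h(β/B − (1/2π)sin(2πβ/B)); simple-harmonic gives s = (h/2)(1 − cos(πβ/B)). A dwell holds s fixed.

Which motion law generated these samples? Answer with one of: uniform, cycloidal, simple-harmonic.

candidates at β/B = r: uniform s = h·r (linear in β); cycloidal s = h·(r − sin(2πr)/(2π)); simple-harmonic s = (h/2)(1 − cos(πr))
β=12°: printed 1.0500 | uniform 1.0500, cycloidal 0.1487, simple-harmonic 0.3815
β=16°: printed 1.4000 | uniform 1.4000, cycloidal 0.3404, simple-harmonic 0.6684
β=24°: printed 2.1000 | uniform 2.1000, cycloidal 1.0404, simple-harmonic 1.4428
β=28°: printed 2.4500 | uniform 2.4500, cycloidal 1.5487, simple-harmonic 1.9110
β=68°: printed 5.9500 | uniform 5.9500, cycloidal 6.8513, simple-harmonic 6.6185
only one law matches every sample → uniform

uniform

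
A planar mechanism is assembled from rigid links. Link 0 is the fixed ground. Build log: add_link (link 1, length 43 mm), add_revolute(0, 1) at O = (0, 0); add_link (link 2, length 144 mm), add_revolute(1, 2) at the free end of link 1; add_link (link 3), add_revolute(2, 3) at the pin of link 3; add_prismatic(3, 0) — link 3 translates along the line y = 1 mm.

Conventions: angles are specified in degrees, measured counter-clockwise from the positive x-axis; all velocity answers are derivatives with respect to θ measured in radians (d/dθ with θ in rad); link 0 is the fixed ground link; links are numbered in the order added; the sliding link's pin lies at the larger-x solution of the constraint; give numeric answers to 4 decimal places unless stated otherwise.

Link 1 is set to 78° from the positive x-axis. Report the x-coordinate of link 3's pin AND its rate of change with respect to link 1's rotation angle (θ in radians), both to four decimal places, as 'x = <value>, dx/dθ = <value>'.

geometry: r = 43 mm, L = 144 mm, e = 1 mm
crank pin P = (r cos θ, r sin θ) = (8.940203, 42.060347)
h = r sin θ − e = 42.060347 − 1 = 41.060347
x = r cos θ + √(L² − h²) = 8.940203 + 138.021911 = 146.962114
dx/dθ = −r sin θ − h·r cos θ/√(L² − h²) (θ in radians; h = 41.060347) = -44.719981

x = 146.9621, dx/dθ = -44.7200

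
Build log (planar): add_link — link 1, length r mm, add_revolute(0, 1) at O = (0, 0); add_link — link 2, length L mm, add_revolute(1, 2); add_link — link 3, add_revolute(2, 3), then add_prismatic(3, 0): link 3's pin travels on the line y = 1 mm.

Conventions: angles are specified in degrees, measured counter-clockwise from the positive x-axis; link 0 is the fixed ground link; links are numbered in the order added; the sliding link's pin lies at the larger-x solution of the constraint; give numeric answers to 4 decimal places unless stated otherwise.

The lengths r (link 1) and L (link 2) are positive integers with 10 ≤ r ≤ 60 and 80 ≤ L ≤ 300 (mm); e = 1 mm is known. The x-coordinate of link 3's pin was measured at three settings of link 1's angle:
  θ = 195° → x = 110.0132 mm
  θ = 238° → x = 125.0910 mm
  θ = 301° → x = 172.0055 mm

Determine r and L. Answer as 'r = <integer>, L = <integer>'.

constraint per measurement: (x − r cos θ)² + (r sin θ − e)² = L²
subtracting the θ₁ and θ₂ equations cancels the r² and L² terms:
r = (x₁² − x₂²) / (2[(x₁cos θ₁ + e sin θ₁) − (x₂cos θ₂ + e sin θ₂)]) = 45.0000 → r = 45
L² = (x₁ − r cos θ₁)² + (r sin θ₁ − e)² = 23716.0111 → L = 154.0000 → L = 154
check at θ₃=301°: x = 172.0055 (printed 172.0055) ✓

r = 45, L = 154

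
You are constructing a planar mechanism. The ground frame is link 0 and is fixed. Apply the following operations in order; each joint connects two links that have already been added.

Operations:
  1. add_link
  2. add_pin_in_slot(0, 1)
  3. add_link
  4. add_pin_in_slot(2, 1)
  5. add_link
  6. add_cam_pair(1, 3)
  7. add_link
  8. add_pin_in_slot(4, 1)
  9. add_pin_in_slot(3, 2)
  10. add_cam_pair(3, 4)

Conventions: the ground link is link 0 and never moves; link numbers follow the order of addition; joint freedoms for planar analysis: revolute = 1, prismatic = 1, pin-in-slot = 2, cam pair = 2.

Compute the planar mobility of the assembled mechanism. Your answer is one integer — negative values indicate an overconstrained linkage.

link 0 = ground. State L|J1|J2 = 1|0|0
+link1  2|0|0
PS(0,1) f=2→J2  2|0|1
+link2  3|0|1
PS(2,1) f=2→J2  3|0|2
+link3  4|0|2
C(1,3) f=2→J2  4|0|3
+link4  5|0|3
PS(4,1) f=2→J2  5|0|4
PS(3,2) f=2→J2  5|0|5
C(3,4) f=2→J2  5|0|6
M = 3(5−1)−2·0−6 = 12−0−6 = 6

M = 6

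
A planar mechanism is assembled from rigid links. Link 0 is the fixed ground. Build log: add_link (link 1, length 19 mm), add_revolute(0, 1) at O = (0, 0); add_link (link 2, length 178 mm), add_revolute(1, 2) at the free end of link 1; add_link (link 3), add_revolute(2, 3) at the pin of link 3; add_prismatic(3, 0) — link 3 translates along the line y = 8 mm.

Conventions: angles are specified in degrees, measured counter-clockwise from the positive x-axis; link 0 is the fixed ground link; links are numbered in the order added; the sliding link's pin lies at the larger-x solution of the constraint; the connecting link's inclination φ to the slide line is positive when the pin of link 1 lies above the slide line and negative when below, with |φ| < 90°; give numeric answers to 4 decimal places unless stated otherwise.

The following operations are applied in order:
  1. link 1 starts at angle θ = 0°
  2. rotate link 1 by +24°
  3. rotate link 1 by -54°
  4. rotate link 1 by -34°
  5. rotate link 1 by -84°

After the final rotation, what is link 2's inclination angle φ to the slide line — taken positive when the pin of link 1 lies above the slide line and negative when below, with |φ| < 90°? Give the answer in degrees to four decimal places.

geometry: r = 19 mm, L = 178 mm, e = 8 mm; θ starts at 0°
rotate link 1 by +24°: θ ← 0° +24° = 24°
rotate link 1 by -54°: θ ← 24° -54° = -30°
rotate link 1 by -34°: θ ← -30° -34° = -64°
rotate link 1 by -84°: θ ← -64° -84° = -148°
h = r sin θ − e = -10.068466 − 8 = -18.068466
sin φ = h / L = -18.068466 / 178 = -0.10150824
φ = arcsin(-0.10150824) = -5.826028°

-5.8260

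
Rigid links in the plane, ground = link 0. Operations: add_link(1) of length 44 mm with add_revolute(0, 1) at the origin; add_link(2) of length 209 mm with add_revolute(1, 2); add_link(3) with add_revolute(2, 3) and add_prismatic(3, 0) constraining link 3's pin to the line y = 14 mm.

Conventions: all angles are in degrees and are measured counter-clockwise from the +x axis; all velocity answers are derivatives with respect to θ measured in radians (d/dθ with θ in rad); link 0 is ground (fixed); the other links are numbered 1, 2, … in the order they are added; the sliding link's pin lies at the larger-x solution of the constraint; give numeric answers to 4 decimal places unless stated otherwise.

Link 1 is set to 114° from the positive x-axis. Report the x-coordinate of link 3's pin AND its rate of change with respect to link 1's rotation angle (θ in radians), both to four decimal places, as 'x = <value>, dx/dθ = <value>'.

geometry: r = 44 mm, L = 209 mm, e = 14 mm
crank pin P = (r cos θ, r sin θ) = (-17.896412, 40.196000)
h = r sin θ − e = 40.196000 − 14 = 26.196000
x = r cos θ + √(L² − h²) = -17.896412 + 207.351801 = 189.455389
dx/dθ = −r sin θ − h·r cos θ/√(L² − h²) (θ in radians; h = 26.196000) = -37.935039

x = 189.4554, dx/dθ = -37.9350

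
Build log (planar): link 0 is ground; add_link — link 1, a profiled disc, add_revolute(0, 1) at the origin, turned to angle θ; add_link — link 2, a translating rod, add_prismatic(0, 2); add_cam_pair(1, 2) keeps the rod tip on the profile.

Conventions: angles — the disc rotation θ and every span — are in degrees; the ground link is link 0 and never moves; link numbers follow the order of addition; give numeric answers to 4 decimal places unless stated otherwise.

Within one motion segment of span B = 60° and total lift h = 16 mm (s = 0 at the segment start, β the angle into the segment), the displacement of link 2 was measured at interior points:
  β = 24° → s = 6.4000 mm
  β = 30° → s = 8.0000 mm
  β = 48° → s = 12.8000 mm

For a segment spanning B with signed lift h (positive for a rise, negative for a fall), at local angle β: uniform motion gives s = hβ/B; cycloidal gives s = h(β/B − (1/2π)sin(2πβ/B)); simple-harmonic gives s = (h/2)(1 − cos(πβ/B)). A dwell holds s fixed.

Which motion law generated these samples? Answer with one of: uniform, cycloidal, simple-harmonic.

candidates at β/B = r: uniform s = h·r (linear in β); cycloidal s = h·(r − sin(2πr)/(2π)); simple-harmonic s = (h/2)(1 − cos(πr))
β=24°: printed 6.4000 | uniform 6.4000, cycloidal 4.9032, simple-harmonic 5.5279
β=30°: printed 8.0000 | uniform 8.0000, cycloidal 8.0000, simple-harmonic 8.0000
β=48°: printed 12.8000 | uniform 12.8000, cycloidal 15.2218, simple-harmonic 14.4721
only one law matches every sample → uniform

uniform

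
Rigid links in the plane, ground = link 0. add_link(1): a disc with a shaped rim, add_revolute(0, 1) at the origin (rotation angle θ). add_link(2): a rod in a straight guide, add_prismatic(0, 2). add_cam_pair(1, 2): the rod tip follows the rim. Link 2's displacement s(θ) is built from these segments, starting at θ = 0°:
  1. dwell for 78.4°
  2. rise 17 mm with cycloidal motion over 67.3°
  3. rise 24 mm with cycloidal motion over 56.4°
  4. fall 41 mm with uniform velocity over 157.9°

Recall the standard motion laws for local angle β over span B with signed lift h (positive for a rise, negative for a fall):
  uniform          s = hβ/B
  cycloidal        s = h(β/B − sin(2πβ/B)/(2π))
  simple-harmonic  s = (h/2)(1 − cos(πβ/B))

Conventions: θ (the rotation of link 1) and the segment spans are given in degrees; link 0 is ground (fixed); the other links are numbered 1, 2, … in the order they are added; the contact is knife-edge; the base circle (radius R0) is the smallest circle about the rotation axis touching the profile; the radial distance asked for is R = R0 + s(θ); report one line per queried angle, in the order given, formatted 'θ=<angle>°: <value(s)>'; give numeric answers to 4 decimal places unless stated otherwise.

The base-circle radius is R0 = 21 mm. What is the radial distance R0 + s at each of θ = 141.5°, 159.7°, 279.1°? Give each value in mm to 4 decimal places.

segment 1 (0° to 78.4°, dwell): s unchanged at 0.0000
θ = 141.5° falls in segment 2 (78.4° to 145.7°, cycloidal, h = 17): β = 141.5 − 78.4 = 63.1°, B = 67.3°; Δs = 17·(0.9376 − sin(2π·0.9376)/(2π)) = 16.9730; s = 0.0000 + 16.9730 = 16.9730
segment 2 (78.4° to 145.7°, cycloidal, h = 17) is passed completely: s = 0.0000 + (17) = 17.0000
θ = 159.7° falls in segment 3 (145.7° to 202.1°, cycloidal, h = 24): β = 159.7 − 145.7 = 14°, B = 56.4°; Δs = 24·(0.2482 − sin(2π·0.2482)/(2π)) = 2.1380; s = 17.0000 + 2.1380 = 19.1380
segment 3 (145.7° to 202.1°, cycloidal, h = 24) is passed completely: s = 17.0000 + (24) = 41.0000
θ = 279.1° falls in segment 4 (202.1° to 360°, uniform, h = -41): β = 279.1 − 202.1 = 77°, B = 157.9°; Δs = -41·77/157.9 = -19.9937; s = 41.0000 − 19.9937 = 21.0063
θ=141.5°: R = R0 + s = 21 + 16.9730 = 37.9730
θ=159.7°: R = R0 + s = 21 + 19.1380 = 40.1380
θ=279.1°: R = R0 + s = 21 + 21.0063 = 42.0063

θ=141.5°: 37.9730
θ=159.7°: 40.1380
θ=279.1°: 42.0063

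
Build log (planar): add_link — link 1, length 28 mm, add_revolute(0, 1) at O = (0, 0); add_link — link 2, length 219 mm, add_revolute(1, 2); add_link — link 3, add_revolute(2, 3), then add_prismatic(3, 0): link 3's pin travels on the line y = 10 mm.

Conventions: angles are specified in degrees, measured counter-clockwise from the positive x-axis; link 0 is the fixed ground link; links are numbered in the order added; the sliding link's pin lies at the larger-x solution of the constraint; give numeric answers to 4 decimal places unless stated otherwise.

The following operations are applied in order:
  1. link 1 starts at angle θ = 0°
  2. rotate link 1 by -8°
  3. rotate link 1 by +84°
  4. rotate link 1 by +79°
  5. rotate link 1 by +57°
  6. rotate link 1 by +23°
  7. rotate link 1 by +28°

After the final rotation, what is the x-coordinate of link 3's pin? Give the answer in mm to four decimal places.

geometry: r = 28 mm, L = 219 mm, e = 10 mm; θ starts at 0°
rotate link 1 by -8°: θ ← 0° -8° = -8°
rotate link 1 by +84°: θ ← -8° +84° = 76°
rotate link 1 by +79°: θ ← 76° +79° = 155°
rotate link 1 by +57°: θ ← 155° +57° = 212°
rotate link 1 by +23°: θ ← 212° +23° = 235°
rotate link 1 by +28°: θ ← 235° +28° = 263°
crank pin P = (r cos θ, r sin θ) = (-3.412342, -27.791292)
h = r sin θ − e = -27.791292 − 10 = -37.791292
x = r cos θ + √(L² − h²) = -3.412342 + 215.714669 = 212.302327

212.3023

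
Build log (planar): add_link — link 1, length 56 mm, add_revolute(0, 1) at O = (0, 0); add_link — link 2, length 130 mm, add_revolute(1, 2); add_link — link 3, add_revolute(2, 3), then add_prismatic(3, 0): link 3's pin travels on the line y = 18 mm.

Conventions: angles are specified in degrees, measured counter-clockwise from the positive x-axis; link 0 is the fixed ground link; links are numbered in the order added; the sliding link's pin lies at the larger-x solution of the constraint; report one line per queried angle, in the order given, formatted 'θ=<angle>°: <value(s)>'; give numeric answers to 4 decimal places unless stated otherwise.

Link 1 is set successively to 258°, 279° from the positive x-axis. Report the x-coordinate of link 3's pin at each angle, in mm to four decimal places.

geometry: r = 56 mm, L = 130 mm, e = 18 mm
θ=258°: crank pin P = (r cos θ, r sin θ) = (-11.643055, -54.776266)
θ=258°: h = r sin θ − e = -54.776266 − 18 = -72.776266
θ=258°: x = r cos θ + √(L² − h²) = -11.643055 + 107.720078 = 96.077023
θ=279°: crank pin P = (r cos θ, r sin θ) = (8.760330, -55.310547)
θ=279°: h = r sin θ − e = -55.310547 − 18 = -73.310547
θ=279°: x = r cos θ + √(L² − h²) = 8.760330 + 107.357178 = 116.117508

θ=258°: 96.0770
θ=279°: 116.1175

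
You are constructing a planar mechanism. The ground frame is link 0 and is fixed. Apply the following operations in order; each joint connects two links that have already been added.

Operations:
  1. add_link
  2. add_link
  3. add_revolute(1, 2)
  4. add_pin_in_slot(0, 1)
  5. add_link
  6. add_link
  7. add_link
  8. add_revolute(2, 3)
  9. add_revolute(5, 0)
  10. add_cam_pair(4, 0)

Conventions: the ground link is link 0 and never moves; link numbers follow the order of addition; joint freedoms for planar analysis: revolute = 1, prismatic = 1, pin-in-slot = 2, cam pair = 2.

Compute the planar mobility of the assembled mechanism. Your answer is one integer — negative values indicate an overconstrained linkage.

link 0 = ground. State L|J1|J2 = 1|0|0
+link1  2|0|0
+link2  3|0|0
R(1,2) f=1→J1  3|1|0
PS(0,1) f=2→J2  3|1|1
+link3  4|1|1
+link4  5|1|1
+link5  6|1|1
R(2,3) f=1→J1  6|2|1
R(5,0) f=1→J1  6|3|1
C(4,0) f=2→J2  6|3|2
M = 3(6−1)−2·3−2 = 15−6−2 = 7

M = 7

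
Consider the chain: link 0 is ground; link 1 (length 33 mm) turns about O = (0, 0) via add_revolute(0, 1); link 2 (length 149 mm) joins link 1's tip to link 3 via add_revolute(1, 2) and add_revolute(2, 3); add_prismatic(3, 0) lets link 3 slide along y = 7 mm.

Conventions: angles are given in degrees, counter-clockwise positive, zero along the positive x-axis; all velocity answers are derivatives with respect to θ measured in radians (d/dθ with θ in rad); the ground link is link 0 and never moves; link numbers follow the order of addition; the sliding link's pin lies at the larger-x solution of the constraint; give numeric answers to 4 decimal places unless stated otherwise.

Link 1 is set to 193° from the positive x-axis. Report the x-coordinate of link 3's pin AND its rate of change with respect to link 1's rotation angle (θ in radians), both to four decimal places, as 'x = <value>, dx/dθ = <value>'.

geometry: r = 33 mm, L = 149 mm, e = 7 mm
crank pin P = (r cos θ, r sin θ) = (-32.154212, -7.423385)
h = r sin θ − e = -7.423385 − 7 = -14.423385
x = r cos θ + √(L² − h²) = -32.154212 + 148.300256 = 116.146044
dx/dθ = −r sin θ − h·r cos θ/√(L² − h²) (θ in radians; h = -14.423385) = 4.296131

x = 116.1460, dx/dθ = 4.2961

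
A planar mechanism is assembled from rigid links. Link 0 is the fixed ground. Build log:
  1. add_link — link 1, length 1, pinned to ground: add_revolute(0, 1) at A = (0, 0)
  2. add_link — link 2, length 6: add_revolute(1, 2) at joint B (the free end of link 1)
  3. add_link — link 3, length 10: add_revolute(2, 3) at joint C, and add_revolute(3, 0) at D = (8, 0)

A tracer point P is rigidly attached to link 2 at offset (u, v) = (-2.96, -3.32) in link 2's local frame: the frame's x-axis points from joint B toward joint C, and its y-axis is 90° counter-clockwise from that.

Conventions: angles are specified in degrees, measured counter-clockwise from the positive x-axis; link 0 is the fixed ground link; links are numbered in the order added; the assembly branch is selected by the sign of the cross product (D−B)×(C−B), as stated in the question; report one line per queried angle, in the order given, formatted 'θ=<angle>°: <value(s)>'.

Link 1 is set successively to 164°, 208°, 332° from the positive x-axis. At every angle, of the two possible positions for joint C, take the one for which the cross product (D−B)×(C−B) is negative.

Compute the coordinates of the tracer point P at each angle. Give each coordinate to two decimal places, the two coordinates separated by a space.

A=(0,0), D=(8.00,0)
θ=164°: B = A + 1.00·(cos164°, sin164°) = (-0.9613, 0.2756)
θ=164°: |BD| = 8.9655
θ=164°: circle(B,6.00) ∩ circle(D,10.00): a=0.9135, h=5.9301
θ=164°:   candidates: C₊=(0.1341,6.1748) cross=53.166; C₋=(-0.2305,-5.6797) cross=-53.166
θ=164°:   branch - wants cross < 0 → take C=(-0.2305,-5.6797) (cross=-53.166)
θ=164°: ex = (C−B)/|BC| = (0.1218,-0.9926); ey = (0.9926,0.1218)
θ=164°: P = B + -2.96·ex + -3.32·ey = (-4.6171,2.8092)
θ=208°: B = A + 1.00·(cos208°, sin208°) = (-0.8829, -0.4695)
θ=208°: |BD| = 8.8953
θ=208°: circle(B,6.00) ∩ circle(D,10.00): a=0.8503, h=5.9394
θ=208°:   candidates: C₊=(-0.3473,5.5066) cross=52.833; C₋=(0.2796,-6.3558) cross=-52.833
θ=208°:   branch - wants cross < 0 → take C=(0.2796,-6.3558) (cross=-52.833)
θ=208°: ex = (C−B)/|BC| = (0.1938,-0.9810); ey = (0.9810,0.1938)
θ=208°: P = B + -2.96·ex + -3.32·ey = (-4.7136,1.7911)
θ=332°: B = A + 1.00·(cos332°, sin332°) = (0.8829, -0.4695)
θ=332°: |BD| = 7.1325
θ=332°: circle(B,6.00) ∩ circle(D,10.00): a=-0.9202, h=5.9290
θ=332°:   candidates: C₊=(-0.4255,5.3861) cross=42.289; C₋=(0.3550,-6.4462) cross=-42.289
θ=332°:   branch - wants cross < 0 → take C=(0.3550,-6.4462) (cross=-42.289)
θ=332°: ex = (C−B)/|BC| = (-0.0880,-0.9961); ey = (0.9961,-0.0880)
θ=332°: P = B + -2.96·ex + -3.32·ey = (-2.1637,2.7712)

θ=164°: -4.62 2.81
θ=208°: -4.71 1.79
θ=332°: -2.16 2.77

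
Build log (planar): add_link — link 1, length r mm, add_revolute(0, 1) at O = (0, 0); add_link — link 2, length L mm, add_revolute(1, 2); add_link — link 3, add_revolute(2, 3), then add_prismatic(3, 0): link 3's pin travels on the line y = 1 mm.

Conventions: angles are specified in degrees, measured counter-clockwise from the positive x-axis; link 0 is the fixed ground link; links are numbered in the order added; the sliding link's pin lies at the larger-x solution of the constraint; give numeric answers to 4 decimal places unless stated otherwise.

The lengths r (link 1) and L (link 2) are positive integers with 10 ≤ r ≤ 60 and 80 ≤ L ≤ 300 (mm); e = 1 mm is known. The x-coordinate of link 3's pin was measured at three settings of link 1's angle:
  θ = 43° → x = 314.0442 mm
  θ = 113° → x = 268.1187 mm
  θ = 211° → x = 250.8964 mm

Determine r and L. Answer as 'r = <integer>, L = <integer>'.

constraint per measurement: (x − r cos θ)² + (r sin θ − e)² = L²
subtracting the θ₁ and θ₂ equations cancels the r² and L² terms:
r = (x₁² − x₂²) / (2[(x₁cos θ₁ + e sin θ₁) − (x₂cos θ₂ + e sin θ₂)]) = 40.0000 → r = 40
L² = (x₁ − r cos θ₁)² + (r sin θ₁ − e)² = 81796.0086 → L = 286.0000 → L = 286
check at θ₃=211°: x = 250.8964 (printed 250.8964) ✓

r = 40, L = 286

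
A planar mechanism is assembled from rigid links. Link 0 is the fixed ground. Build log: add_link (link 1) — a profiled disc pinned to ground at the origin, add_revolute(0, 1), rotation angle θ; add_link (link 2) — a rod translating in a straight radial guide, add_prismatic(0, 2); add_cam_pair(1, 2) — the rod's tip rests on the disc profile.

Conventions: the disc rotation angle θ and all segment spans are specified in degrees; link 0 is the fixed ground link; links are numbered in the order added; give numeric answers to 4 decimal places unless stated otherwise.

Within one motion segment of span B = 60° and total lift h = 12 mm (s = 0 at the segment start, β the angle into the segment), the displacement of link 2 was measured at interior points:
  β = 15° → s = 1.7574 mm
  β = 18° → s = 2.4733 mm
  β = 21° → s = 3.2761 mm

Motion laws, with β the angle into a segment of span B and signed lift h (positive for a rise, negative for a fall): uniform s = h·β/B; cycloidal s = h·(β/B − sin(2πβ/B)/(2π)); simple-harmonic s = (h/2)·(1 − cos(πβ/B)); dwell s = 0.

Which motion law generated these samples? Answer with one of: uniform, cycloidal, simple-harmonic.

candidates at β/B = r: uniform s = h·r (linear in β); cycloidal s = h·(r − sin(2πr)/(2π)); simple-harmonic s = (h/2)(1 − cos(πr))
β=15°: printed 1.7574 | uniform 3.0000, cycloidal 1.0901, simple-harmonic 1.7574
β=18°: printed 2.4733 | uniform 3.6000, cycloidal 1.7836, simple-harmonic 2.4733
β=21°: printed 3.2761 | uniform 4.2000, cycloidal 2.6549, simple-harmonic 3.2761
only one law matches every sample → simple-harmonic

simple-harmonic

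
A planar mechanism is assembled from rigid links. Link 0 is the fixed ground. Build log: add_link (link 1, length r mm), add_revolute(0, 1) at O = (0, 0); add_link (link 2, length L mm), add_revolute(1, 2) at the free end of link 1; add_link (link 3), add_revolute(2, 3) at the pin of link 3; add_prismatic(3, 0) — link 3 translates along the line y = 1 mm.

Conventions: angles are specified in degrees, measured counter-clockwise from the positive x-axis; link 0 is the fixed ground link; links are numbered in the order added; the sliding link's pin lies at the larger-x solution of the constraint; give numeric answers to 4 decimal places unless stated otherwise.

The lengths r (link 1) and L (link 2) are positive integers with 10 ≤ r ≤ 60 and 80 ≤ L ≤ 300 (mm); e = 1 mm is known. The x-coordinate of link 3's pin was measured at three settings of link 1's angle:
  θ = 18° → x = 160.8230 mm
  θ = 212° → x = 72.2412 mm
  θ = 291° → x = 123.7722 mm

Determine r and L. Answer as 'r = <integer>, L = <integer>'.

constraint per measurement: (x − r cos θ)² + (r sin θ − e)² = L²
subtracting the θ₁ and θ₂ equations cancels the r² and L² terms:
r = (x₁² − x₂²) / (2[(x₁cos θ₁ + e sin θ₁) − (x₂cos θ₂ + e sin θ₂)]) = 48.0000 → r = 48
L² = (x₁ − r cos θ₁)² + (r sin θ₁ − e)² = 13456.0025 → L = 116.0000 → L = 116
check at θ₃=291°: x = 123.7722 (printed 123.7722) ✓

r = 48, L = 116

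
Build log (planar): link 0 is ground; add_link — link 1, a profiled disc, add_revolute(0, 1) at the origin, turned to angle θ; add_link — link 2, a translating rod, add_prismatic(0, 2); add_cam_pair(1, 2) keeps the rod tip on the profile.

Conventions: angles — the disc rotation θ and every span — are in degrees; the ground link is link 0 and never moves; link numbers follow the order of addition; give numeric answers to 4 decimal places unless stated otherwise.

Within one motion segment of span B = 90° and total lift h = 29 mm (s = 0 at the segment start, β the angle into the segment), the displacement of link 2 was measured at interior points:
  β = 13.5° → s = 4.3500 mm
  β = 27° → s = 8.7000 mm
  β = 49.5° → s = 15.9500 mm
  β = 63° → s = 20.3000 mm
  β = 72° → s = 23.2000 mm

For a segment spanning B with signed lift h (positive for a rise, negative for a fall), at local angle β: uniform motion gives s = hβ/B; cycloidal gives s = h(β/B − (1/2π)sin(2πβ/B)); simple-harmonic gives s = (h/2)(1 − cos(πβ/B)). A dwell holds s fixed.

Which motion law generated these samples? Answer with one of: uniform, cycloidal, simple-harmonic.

candidates at β/B = r: uniform s = h·r (linear in β); cycloidal s = h·(r − sin(2πr)/(2π)); simple-harmonic s = (h/2)(1 − cos(πr))
β=13.5°: printed 4.3500 | uniform 4.3500, cycloidal 0.6160, simple-harmonic 1.5804
β=27°: printed 8.7000 | uniform 8.7000, cycloidal 4.3104, simple-harmonic 5.9771
β=49.5°: printed 15.9500 | uniform 15.9500, cycloidal 17.3763, simple-harmonic 16.7683
β=63°: printed 20.3000 | uniform 20.3000, cycloidal 24.6896, simple-harmonic 23.0229
β=72°: printed 23.2000 | uniform 23.2000, cycloidal 27.5896, simple-harmonic 26.2307
only one law matches every sample → uniform

uniform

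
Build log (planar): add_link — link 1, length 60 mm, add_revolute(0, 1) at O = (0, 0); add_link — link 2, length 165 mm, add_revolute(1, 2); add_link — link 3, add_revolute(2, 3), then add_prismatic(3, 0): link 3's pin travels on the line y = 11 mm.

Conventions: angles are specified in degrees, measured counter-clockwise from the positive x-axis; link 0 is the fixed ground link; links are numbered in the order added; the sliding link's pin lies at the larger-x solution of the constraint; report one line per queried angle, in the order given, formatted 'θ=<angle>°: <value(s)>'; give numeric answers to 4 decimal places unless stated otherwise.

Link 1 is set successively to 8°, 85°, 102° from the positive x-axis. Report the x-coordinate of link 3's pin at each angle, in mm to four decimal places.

geometry: r = 60 mm, L = 165 mm, e = 11 mm
θ=8°: crank pin P = (r cos θ, r sin θ) = (59.416084, 8.350386)
θ=8°: h = r sin θ − e = 8.350386 − 11 = -2.649614
θ=8°: x = r cos θ + √(L² − h²) = 59.416084 + 164.978725 = 224.394809
θ=85°: crank pin P = (r cos θ, r sin θ) = (5.229345, 59.771682)
θ=85°: h = r sin θ − e = 59.771682 − 11 = 48.771682
θ=85°: x = r cos θ + √(L² − h²) = 5.229345 + 157.627165 = 162.856509
θ=102°: crank pin P = (r cos θ, r sin θ) = (-12.474701, 58.688856)
θ=102°: h = r sin θ − e = 58.688856 − 11 = 47.688856
θ=102°: x = r cos θ + √(L² − h²) = -12.474701 + 157.958137 = 145.483435

θ=8°: 224.3948
θ=85°: 162.8565
θ=102°: 145.4834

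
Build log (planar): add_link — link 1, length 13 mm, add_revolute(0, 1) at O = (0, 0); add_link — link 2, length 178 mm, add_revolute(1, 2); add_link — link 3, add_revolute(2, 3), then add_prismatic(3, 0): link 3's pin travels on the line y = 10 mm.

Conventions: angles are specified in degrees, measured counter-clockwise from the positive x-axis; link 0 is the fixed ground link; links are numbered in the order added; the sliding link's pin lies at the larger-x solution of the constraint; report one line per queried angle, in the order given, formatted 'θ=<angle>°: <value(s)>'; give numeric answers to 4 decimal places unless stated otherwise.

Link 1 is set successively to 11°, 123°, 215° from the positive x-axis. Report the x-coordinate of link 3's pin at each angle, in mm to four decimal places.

geometry: r = 13 mm, L = 178 mm, e = 10 mm
θ=11°: crank pin P = (r cos θ, r sin θ) = (12.761153, 2.480517)
θ=11°: h = r sin θ − e = 2.480517 − 10 = -7.519483
θ=11°: x = r cos θ + √(L² − h²) = 12.761153 + 177.841101 = 190.602255
θ=123°: crank pin P = (r cos θ, r sin θ) = (-7.080307, 10.902717)
θ=123°: h = r sin θ − e = 10.902717 − 10 = 0.902717
θ=123°: x = r cos θ + √(L² − h²) = -7.080307 + 177.997711 = 170.917403
θ=215°: crank pin P = (r cos θ, r sin θ) = (-10.648977, -7.456494)
θ=215°: h = r sin θ − e = -7.456494 − 10 = -17.456494
θ=215°: x = r cos θ + √(L² − h²) = -10.648977 + 177.141951 = 166.492974

θ=11°: 190.6023
θ=123°: 170.9174
θ=215°: 166.4930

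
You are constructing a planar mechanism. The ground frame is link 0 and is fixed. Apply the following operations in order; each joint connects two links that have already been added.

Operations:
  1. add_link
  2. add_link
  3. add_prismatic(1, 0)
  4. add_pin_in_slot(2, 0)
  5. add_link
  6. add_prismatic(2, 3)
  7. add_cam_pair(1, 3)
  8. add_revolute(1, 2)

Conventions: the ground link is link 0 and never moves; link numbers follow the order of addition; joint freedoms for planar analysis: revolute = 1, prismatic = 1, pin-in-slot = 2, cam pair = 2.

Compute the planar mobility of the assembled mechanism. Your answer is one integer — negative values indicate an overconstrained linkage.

(L,J1,J2)=(1,0,0); link0 fixed
link1: (2,0,0)
link2: (3,0,0)
P 1-0 [J1]: (3,1,0)
PS 2-0 [J2]: (3,1,1)
link3: (4,1,1)
P 2-3 [J1]: (4,2,1)
C 1-3 [J2]: (4,2,2)
R 1-2 [J1]: (4,3,2)
Grübler: 3·3 − 2·3 − 2 = 1

M = 1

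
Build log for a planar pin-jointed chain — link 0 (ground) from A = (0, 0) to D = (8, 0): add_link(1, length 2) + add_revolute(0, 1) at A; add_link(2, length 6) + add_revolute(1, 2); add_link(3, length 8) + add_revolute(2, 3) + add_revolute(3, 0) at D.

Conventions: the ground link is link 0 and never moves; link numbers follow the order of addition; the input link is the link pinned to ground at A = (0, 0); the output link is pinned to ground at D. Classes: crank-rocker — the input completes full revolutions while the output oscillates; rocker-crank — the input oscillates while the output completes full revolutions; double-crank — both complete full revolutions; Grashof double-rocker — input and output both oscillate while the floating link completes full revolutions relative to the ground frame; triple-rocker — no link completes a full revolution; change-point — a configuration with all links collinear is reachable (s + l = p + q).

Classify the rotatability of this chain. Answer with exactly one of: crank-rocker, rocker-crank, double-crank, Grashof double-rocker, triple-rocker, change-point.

lengths: ground=8, input=2, coupler=6, output=8
sorted: s=2 (shortest), l=8 (longest), p+q=14
s + l = 10 vs p + q = 14
s + l < p + q (Grashof) with shortest = input link → crank-rocker

crank-rocker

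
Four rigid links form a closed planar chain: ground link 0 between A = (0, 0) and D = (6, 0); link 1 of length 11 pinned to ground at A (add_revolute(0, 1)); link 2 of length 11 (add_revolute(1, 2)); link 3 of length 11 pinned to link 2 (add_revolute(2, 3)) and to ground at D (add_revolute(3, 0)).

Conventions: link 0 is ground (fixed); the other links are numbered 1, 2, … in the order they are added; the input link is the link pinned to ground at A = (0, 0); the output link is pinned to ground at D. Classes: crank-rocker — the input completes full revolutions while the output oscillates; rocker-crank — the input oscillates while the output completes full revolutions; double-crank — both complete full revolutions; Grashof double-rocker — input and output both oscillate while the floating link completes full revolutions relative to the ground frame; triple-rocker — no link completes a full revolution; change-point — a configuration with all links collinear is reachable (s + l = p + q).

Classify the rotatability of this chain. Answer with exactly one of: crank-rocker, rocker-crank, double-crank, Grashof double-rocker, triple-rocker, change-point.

lengths: ground=6, input=11, coupler=11, output=11
sorted: s=6 (shortest), l=11 (longest), p+q=22
s + l = 17 vs p + q = 22
s + l < p + q (Grashof) with shortest = ground link → double-crank

double-crank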